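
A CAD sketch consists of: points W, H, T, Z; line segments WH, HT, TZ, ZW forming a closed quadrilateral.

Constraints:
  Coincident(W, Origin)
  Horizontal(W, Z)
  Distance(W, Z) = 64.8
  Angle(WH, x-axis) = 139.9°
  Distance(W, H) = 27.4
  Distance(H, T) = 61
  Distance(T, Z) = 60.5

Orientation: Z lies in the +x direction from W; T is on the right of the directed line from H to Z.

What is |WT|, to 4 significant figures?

35.30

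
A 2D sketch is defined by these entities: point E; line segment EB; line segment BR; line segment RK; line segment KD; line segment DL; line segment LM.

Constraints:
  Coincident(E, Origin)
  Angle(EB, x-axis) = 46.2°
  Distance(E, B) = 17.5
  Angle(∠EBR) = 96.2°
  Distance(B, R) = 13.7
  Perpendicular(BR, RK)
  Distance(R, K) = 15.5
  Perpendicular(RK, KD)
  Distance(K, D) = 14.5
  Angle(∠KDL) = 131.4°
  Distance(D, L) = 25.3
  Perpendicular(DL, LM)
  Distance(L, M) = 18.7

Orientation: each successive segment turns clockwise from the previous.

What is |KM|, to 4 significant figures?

35.76

E is at the origin; EB runs at 46.2° with length 17.5, so B = (12.11, 12.63). ∠EBR = 96.2° gives BR at -37.60° from the x-axis; with |BR| = 13.7, R = (22.97, 4.272). BR is perpendicular to RK, so RK runs at -127.6°; with |RK| = 15.5, K = (13.51, -8.009). RK is perpendicular to KD, so KD runs at 142.4°; with |KD| = 14.5, D = (2.021, 0.8384). ∠KDL = 131.4° gives DL at 93.80° from the x-axis; with |DL| = 25.3, L = (0.3447, 26.08). The perpendicularity gives LM at right angles to DL, so LM runs at 3.800°; with |LM| = 18.7, M = (19.00, 27.32). Then |KM| = |M − K| = 35.76.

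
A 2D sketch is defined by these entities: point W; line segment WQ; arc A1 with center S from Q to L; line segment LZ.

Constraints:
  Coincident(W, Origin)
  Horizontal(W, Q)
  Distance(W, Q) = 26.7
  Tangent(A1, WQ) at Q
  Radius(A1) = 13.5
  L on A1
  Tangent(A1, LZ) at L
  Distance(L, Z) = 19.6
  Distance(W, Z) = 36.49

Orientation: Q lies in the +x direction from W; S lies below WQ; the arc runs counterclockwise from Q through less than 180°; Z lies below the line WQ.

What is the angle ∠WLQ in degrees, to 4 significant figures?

86.91°

Checks: |SL| = 13.50 ✓; ∠(SL, LZ) = 90.00° ✓; |LZ| = 19.60 ✓; |WZ| = 36.49 ✓.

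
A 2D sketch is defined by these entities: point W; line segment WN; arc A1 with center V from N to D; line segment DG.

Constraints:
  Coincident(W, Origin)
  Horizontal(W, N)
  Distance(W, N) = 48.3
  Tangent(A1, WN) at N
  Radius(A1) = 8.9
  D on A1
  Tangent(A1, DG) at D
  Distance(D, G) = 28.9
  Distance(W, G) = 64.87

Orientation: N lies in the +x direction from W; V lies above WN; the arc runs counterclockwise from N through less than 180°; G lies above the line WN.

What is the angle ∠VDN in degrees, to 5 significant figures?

39.854°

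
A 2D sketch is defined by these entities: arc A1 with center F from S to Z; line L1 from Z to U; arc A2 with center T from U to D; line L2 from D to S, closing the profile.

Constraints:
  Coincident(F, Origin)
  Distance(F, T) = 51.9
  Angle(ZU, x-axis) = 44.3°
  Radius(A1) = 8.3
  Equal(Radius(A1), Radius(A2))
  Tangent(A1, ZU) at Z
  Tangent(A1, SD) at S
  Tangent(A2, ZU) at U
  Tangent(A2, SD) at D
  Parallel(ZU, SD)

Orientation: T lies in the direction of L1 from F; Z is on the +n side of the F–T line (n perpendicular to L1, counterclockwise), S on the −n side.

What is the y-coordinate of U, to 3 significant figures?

42.2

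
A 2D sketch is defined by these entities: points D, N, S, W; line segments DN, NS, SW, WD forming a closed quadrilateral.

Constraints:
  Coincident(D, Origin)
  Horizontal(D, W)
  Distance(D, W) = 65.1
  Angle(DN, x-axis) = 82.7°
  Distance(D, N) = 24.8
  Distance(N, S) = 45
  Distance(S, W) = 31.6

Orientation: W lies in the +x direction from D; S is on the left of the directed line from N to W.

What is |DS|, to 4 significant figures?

54.99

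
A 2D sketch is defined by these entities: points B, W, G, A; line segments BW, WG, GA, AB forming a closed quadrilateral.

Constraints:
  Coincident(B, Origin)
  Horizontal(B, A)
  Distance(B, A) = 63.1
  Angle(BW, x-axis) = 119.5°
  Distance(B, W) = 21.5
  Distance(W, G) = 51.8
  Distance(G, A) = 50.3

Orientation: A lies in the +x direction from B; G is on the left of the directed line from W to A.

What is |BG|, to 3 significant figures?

55.2

B is at the origin; B and A share the same y with |BA| = 63.1 and A in +x, so A = (63.1, 0). BW runs at 119.5° with |BW| = 21.5, so W = (-10.6, 18.7). G is determined by |WG| = 51.8 and |GA| = 50.3 together: it lies at the intersection of circle(W, 51.8) and circle(A, 50.3). With |WA| = 76.0, the foot of the radical line on WA is 39.0 from W and the perpendicular offset is √(51.8² − 39.0²) = 34.1. Taking the left-of-WA solution: G = (35.6, 42.1).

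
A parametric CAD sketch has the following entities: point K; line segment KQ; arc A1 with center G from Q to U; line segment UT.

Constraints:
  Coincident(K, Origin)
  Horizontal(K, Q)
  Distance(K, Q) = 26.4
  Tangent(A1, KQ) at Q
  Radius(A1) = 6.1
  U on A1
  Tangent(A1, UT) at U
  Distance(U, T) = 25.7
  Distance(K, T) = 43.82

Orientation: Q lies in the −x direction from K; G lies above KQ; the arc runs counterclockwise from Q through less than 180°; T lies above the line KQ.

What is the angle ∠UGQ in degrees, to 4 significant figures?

110.3°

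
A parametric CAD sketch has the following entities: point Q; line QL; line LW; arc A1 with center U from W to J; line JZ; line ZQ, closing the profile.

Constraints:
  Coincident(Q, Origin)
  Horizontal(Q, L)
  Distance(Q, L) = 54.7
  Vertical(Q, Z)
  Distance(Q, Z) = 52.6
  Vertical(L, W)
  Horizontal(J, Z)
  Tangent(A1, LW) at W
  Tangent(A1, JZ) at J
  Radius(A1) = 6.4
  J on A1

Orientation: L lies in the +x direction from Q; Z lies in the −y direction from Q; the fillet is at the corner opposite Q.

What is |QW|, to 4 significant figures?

71.60

Q is at the origin; QL is horizontal with |QL| = 54.7 and L on the +x side, so L = (54.70, 0.000). Q and Z share the same x with |QZ| = 52.6 and Z on the −y side, so Z = (0.000, -52.60). The virtual corner opposite Q is at (54.70, -52.60). Since A1 is tangent to LW there, UW ⟂ LW and since A1 is tangent to JZ there, UJ ⟂ JZ, with radius 6.4, so the center U sits 6.4 in from both sides at U = (48.30, -46.20). That places the tangent points at W = (54.70, -46.20) on LW and J = (48.30, -52.60) on JZ. Then |QW| = |W − Q| = 71.60.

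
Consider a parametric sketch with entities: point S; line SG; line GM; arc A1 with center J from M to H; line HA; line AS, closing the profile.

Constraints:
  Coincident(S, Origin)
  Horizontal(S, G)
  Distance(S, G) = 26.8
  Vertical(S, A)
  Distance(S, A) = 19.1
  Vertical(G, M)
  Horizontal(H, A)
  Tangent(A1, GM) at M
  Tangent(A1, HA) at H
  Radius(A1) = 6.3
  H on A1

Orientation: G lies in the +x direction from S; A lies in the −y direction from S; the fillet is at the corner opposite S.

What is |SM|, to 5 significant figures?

29.700

The virtual corner opposite S is at (26.800, -19.100). A1 meets GM tangentially, so JM is at right angles to GM and the tangent condition forces JH to be normal to HA, with radius 6.3, so the center J sits 6.3 in from both sides at J = (20.500, -12.800). That places the tangent points at M = (26.800, -12.800) on GM and H = (20.500, -19.100) on HA. Then |SM| = |M − S| = 29.700.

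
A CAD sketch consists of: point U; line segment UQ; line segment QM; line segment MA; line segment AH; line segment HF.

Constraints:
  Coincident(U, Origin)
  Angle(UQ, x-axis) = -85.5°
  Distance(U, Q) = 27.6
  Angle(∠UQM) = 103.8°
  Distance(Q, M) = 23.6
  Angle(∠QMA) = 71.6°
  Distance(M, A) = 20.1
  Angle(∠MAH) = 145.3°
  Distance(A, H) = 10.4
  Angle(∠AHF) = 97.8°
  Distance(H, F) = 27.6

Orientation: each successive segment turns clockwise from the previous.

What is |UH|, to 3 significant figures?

15.6

∠QMA = 71.6° gives MA at 89.9° from the x-axis; with |MA| = 20.1, A = (-20.2, -14.8). ∠MAH = 145.3° gives AH at 55.2° from the x-axis; with |AH| = 10.4, H = (-14.3, -6.29). Then |UH| = |H − U| = 15.6.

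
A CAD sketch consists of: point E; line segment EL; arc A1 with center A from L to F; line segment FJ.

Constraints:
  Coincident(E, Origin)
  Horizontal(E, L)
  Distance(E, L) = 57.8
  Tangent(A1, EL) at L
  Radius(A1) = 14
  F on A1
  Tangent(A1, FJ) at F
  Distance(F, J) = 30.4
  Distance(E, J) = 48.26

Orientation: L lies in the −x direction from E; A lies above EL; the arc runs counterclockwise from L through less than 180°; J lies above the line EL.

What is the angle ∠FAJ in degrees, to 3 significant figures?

65.3°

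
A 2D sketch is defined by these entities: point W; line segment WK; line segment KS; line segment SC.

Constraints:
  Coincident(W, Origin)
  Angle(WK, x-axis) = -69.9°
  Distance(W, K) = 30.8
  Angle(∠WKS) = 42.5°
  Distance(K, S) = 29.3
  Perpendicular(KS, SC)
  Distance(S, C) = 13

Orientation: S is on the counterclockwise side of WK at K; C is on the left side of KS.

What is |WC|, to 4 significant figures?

10.22

∠WKS = 42.5°, so KS runs at -69.9° + (180° − 42.5°) = 67.60° from the x-axis; with |KS| = 29.3, S = K + 29.3·(cos 67.60°, sin 67.60°) = (21.75, -1.835). KS is perpendicular to SC; with |SC| = 13.0 on the left of KS, C = S + 13.0·(-0.9245, 0.3811) = (9.731, 3.119). Then |WC| = |C − W| = 10.22.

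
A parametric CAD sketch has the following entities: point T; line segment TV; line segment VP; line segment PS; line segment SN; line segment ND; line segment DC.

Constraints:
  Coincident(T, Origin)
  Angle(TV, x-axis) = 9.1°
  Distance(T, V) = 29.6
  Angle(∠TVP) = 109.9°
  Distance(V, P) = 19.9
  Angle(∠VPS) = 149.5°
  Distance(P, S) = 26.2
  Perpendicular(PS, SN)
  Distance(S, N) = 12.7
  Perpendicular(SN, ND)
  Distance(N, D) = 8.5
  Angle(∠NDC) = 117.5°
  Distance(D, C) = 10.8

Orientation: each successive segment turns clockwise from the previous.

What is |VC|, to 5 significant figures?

30.664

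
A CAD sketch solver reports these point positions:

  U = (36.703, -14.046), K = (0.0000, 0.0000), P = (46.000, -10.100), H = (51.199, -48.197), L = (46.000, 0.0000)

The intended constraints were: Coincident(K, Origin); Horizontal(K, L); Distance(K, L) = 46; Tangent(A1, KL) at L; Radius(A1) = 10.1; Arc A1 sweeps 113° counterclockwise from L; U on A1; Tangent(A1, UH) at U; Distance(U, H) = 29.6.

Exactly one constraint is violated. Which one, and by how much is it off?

Distance(U, H) = 29.6 — off by 7.50.

K = (0.00, 0.00) ✓; K.y = 0.00, L.y = 0.00 ✓; |KL| = 46.00 ✓; ∠(PL, LK) = 90.00° ✓; |PL| = 10.10 ✓; bearing(P→U) − bearing(P→L) = 113.0° ✓; |PU| = 10.10 ✓; ∠(PU, UH) = 90.00° ✓; |UH| = 37.10 ✗.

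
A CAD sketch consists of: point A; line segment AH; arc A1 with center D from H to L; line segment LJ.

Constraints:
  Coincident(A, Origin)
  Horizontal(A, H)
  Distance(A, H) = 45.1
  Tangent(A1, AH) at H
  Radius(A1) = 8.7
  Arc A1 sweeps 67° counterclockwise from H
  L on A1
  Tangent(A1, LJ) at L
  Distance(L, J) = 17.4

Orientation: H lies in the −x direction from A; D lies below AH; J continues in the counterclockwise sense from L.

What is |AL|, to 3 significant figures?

53.4

Since A1 is tangent to AH there, DH ⟂ AH, so D = H + (0, -8.7) = (-45.1, -8.70). On A1, H sits at bearing 90° from D; a 67° counterclockwise sweep puts L at bearing 157°, so L = D + 8.7·(cos 157°, sin 157°) = (-53.1, -5.30). Then |AL| = |L − A| = 53.4.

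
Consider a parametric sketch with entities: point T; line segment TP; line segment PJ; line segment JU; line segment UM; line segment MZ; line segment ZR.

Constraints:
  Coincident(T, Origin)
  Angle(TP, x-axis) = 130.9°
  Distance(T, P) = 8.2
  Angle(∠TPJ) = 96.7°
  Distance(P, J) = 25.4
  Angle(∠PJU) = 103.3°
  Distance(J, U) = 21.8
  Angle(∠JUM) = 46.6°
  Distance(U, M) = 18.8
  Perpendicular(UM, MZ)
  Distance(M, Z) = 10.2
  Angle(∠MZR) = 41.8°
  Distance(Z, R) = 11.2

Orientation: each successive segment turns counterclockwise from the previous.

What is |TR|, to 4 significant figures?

23.23

UM ⟂ MZ, so MZ runs at 154.3°; with |MZ| = 10.2, Z = (-19.64, -7.081). ∠MZR = 41.8° gives ZR at -67.50° from the x-axis; with |ZR| = 11.2, R = (-15.35, -17.43). Then |TR| = |R − T| = 23.23.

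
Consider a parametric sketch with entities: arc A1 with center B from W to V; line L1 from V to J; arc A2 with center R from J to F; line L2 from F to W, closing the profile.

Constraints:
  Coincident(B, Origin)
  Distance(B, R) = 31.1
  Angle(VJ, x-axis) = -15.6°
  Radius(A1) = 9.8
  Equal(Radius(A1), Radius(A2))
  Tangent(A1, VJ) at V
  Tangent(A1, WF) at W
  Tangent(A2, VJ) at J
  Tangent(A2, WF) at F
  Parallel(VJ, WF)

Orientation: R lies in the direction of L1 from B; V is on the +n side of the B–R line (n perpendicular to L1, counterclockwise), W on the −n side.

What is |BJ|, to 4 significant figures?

32.61

The slot axis is L1's direction at -15.6°, so u = (cos -15.6°, sin -15.6°) = (0.9632, -0.2689) and n = (−sin -15.6°, cos -15.6°) = (0.2689, 0.9632). B is at the origin and R lies 31.1 along u from B, so R = 31.1·u = (29.95, -8.363). Tangency of A1 to both parallel lines with radius 9.8 puts V and W at B ± 9.8·n: V = (2.635, 9.439), W = (-2.635, -9.439). Equal radii place J and F the same way about R: J = R + 9.8·n = (32.59, 1.076), F = R − 9.8·n = (27.32, -17.80). Then |BJ| = |J − B| = 32.61.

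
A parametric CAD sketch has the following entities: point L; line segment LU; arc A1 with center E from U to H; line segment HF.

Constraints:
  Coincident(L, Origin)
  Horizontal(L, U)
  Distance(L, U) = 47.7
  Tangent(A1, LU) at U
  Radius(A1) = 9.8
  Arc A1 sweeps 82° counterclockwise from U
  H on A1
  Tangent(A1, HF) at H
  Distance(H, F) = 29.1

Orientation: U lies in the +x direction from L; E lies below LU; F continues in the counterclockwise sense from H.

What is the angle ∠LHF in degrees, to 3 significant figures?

94.5°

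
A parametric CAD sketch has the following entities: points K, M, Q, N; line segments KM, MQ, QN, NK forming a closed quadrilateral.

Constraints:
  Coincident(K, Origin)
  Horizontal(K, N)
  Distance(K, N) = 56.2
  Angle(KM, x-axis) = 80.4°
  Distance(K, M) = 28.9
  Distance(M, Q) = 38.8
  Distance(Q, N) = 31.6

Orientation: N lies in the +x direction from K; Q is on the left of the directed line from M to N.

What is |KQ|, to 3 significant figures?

52.4

K is at the origin; K and N share the same y with |KN| = 56.2 and N in +x, so N = (56.2, 0). KM runs at 80.4° with |KM| = 28.9, so M = (4.82, 28.5). Q is determined by |MQ| = 38.8 and |QN| = 31.6 together: it lies at the intersection of circle(M, 38.8) and circle(N, 31.6). With |MN| = 58.8, the foot of the radical line on MN is 33.7 from M and the perpendicular offset is √(38.8² − 33.7²) = 19.2. Taking the left-of-MN solution: Q = (43.6, 29.0).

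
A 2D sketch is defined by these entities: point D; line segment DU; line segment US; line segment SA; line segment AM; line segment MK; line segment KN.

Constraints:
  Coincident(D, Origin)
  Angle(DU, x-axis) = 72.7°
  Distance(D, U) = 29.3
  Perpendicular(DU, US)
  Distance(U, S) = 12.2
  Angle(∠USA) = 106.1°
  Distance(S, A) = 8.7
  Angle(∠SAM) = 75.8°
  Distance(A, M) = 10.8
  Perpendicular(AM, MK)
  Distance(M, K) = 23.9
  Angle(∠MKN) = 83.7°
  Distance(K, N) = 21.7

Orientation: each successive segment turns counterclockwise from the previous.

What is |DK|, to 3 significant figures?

44.6

D is at the origin; DU runs at 72.7° with length 29.3, so U = (8.71, 28.0). The perpendicularity gives US at right angles to DU, so US runs at 163°; with |US| = 12.2, S = (-2.93, 31.6). ∠USA = 106.1° gives SA at -123° from the x-axis; with |SA| = 8.7, A = (-7.72, 24.3). ∠SAM = 75.8° gives AM at -19.2° from the x-axis; with |AM| = 10.8, M = (2.48, 20.8). The perpendicularity gives MK at right angles to AM, so MK runs at 70.8°; with |MK| = 23.9, K = (10.3, 43.4). Then |DK| = |K − D| = 44.6.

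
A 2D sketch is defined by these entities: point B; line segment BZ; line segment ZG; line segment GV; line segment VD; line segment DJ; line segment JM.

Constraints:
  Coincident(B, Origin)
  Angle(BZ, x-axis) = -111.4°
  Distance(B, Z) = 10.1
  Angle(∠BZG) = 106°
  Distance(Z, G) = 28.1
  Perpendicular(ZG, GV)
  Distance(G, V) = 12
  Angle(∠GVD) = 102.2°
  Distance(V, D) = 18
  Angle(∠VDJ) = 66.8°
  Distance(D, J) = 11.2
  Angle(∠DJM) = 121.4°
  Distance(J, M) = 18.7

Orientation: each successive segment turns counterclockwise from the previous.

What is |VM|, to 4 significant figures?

13.86

B is at the origin; BZ runs at -111.4° with length 10.1, so Z = (-3.685, -9.404). ∠BZG = 106.0° gives ZG at -37.40° from the x-axis; with |ZG| = 28.1, G = (18.64, -26.47). ZG ⟂ GV, so GV runs at 52.60°; with |GV| = 12.0, V = (25.93, -16.94). ∠GVD = 102.2° gives VD at 130.4° from the x-axis; with |VD| = 18.0, D = (14.26, -3.230). ∠VDJ = 66.8° gives DJ at -116.4° from the x-axis; with |DJ| = 11.2, J = (9.280, -13.26). ∠DJM = 121.4° gives JM at -57.80° from the x-axis; with |JM| = 18.7, M = (19.25, -29.09). Then |VM| = |M − V| = 13.86.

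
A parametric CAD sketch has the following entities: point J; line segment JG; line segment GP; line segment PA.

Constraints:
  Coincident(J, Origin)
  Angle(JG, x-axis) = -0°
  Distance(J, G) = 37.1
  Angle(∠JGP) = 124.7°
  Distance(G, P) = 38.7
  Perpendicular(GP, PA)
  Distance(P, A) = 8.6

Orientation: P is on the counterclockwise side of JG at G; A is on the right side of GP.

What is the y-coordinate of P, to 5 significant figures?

31.817

J is at the origin; JG runs at -0.0° with length 37.1, so G = 37.1·(cos -0.0°, sin -0.0°) = (37.100, -0.0000). ∠JGP = 124.7°, so GP runs at -0.0° + (180° − 124.7°) = 55.300° from the x-axis; with |GP| = 38.7, P = G + 38.7·(cos 55.300°, sin 55.300°) = (59.131, 31.817). So P.y = 31.817.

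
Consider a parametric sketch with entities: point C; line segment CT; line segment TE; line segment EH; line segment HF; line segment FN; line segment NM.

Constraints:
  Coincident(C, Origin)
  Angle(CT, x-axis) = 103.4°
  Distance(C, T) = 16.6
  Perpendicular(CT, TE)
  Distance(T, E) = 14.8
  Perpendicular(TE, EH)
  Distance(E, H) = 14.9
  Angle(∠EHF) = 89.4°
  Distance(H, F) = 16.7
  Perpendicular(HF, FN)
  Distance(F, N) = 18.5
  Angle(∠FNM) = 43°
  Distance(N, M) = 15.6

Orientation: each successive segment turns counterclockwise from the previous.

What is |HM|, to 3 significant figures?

9.33

C is at the origin; CT runs at 103.4° with length 16.6, so T = (-3.85, 16.1). CT is perpendicular to TE, so TE runs at -167°; with |TE| = 14.8, E = (-18.2, 12.7). TE is perpendicular to EH, so EH runs at -76.6°; with |EH| = 14.9, H = (-14.8, -1.78). ∠EHF = 89.4° gives HF at 14.0° from the x-axis; with |HF| = 16.7, F = (1.41, 2.26). The perpendicularity gives FN at right angles to HF, so FN runs at 104°; with |FN| = 18.5, N = (-3.06, 20.2). ∠FNM = 43.0° gives NM at -119° from the x-axis; with |NM| = 15.6, M = (-10.6, 6.57). Then |HM| = |M − H| = 9.33.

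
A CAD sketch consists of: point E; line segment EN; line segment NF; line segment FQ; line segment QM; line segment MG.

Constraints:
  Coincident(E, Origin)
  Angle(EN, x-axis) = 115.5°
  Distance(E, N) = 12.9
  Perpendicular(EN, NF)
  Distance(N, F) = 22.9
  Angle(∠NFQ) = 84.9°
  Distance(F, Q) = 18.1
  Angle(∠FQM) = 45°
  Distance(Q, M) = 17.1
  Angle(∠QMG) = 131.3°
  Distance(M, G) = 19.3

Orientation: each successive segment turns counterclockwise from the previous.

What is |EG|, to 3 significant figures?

30.1

E is at the origin; EN runs at 115.5° with length 12.9, so N = (-5.55, 11.6). The perpendicularity gives NF at right angles to EN, so NF runs at -154°; with |NF| = 22.9, F = (-26.2, 1.78). ∠NFQ = 84.9° gives FQ at -59.4° from the x-axis; with |FQ| = 18.1, Q = (-17.0, -13.8). ∠FQM = 45.0° gives QM at 75.6° from the x-axis; with |QM| = 17.1, M = (-12.8, 2.77). ∠QMG = 131.3° gives MG at 124° from the x-axis; with |MG| = 19.3, G = (-23.6, 18.7). Then |EG| = |G − E| = 30.1.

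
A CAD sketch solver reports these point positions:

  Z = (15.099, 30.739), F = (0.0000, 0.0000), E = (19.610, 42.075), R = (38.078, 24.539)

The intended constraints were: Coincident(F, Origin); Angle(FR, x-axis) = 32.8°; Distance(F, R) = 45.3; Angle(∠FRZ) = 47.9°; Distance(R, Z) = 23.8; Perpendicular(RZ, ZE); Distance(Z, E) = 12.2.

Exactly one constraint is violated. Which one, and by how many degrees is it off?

Perpendicular(RZ, ZE) — off by 6.60°.

F = (0.00, 0.00) ✓; FR at 32.80° ✓; |FR| = 45.30 ✓; ∠FRZ = 47.90° ✓; |RZ| = 23.80 ✓; ∠(RZ, ZE) = 96.60° ✗; |ZE| = 12.20 ✓.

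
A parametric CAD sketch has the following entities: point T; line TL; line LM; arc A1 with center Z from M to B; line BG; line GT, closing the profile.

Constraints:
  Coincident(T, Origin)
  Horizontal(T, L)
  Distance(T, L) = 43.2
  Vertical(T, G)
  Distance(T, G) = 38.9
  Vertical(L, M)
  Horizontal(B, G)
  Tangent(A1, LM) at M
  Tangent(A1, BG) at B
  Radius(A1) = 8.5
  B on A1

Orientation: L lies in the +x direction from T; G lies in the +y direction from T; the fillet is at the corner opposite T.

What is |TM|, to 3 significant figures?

52.8

The virtual corner opposite T is at (43.2, 38.9). The tangent condition forces ZM to be normal to LM and since A1 is tangent to BG there, ZB ⟂ BG, with radius 8.5, so the center Z sits 8.5 in from both sides at Z = (34.7, 30.4). That places the tangent points at M = (43.2, 30.4) on LM and B = (34.7, 38.9) on BG. Then |TM| = |M − T| = 52.8.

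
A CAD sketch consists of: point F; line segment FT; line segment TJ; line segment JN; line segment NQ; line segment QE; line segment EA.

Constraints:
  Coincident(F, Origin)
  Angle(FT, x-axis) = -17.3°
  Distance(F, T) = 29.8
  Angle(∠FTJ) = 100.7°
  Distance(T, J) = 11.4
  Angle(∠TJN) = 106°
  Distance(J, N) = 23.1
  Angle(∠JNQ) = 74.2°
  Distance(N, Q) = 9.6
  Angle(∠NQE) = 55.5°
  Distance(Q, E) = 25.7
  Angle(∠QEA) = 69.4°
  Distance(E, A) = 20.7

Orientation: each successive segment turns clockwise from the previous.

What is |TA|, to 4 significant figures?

38.93

F is at the origin; FT runs at -17.3° with length 29.8, so T = (28.45, -8.862). ∠FTJ = 100.7° gives TJ at -96.60° from the x-axis; with |TJ| = 11.4, J = (27.14, -20.19). ∠TJN = 106.0° gives JN at -170.6° from the x-axis; with |JN| = 23.1, N = (4.352, -23.96). ∠JNQ = 74.2° gives NQ at 83.60° from the x-axis; with |NQ| = 9.6, Q = (5.422, -14.42). ∠NQE = 55.5° gives QE at -40.90° from the x-axis; with |QE| = 25.7, E = (24.85, -31.25). ∠QEA = 69.4° gives EA at -151.5° from the x-axis; with |EA| = 20.7, A = (6.656, -41.12). Then |TA| = |A − T| = 38.93.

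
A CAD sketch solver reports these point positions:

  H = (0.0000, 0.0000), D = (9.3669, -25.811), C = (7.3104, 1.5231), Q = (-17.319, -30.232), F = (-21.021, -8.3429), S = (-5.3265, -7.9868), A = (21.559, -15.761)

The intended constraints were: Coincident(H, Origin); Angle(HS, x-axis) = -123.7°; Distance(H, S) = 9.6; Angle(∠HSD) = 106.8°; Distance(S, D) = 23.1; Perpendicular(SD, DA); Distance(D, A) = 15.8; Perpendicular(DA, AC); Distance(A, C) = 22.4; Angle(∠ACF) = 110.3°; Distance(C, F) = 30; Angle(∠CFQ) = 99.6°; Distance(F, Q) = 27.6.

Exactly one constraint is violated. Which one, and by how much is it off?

Distance(F, Q) = 27.6 — off by 5.40.

H = (0.00, 0.00) ✓; HS at -123.7° ✓; |HS| = 9.600 ✓; ∠HSD = 106.8° ✓; |SD| = 23.10 ✓; ∠(SD, DA) = 90.00° ✓; |DA| = 15.80 ✓; ∠(DA, AC) = 90.00° ✓; |AC| = 22.40 ✓; ∠ACF = 110.3° ✓; |CF| = 30.00 ✓; ∠CFQ = 99.60° ✓; |FQ| = 22.20 ✗.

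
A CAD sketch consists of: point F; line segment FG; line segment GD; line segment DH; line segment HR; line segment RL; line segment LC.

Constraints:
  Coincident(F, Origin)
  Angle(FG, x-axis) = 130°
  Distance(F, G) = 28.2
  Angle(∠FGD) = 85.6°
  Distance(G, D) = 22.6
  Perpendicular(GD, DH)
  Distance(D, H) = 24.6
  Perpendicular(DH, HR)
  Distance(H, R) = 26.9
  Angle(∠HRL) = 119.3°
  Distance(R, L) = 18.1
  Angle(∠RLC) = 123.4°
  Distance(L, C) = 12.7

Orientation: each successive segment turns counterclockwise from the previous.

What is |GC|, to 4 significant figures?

7.738

∠HRL = 119.3° gives RL at 105.1° from the x-axis; with |RL| = 18.1, L = (-2.558, 24.51). ∠RLC = 123.4° gives LC at 161.7° from the x-axis; with |LC| = 12.7, C = (-14.62, 28.50). Then |GC| = |C − G| = 7.738.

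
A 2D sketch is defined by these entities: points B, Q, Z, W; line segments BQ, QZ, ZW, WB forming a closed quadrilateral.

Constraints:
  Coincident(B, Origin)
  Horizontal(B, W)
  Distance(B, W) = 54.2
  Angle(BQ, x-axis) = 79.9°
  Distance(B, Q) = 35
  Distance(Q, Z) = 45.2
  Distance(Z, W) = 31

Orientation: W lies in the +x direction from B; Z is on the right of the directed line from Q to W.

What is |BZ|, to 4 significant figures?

25.03

B is at the origin; B and W share the same y with |BW| = 54.2 and W in +x, so W = (54.2, 0). BQ runs at 79.9° with |BQ| = 35.0, so Q = (6.138, 34.46). Z is determined by |QZ| = 45.2 and |ZW| = 31.0 together: it lies at the intersection of circle(Q, 45.2) and circle(W, 31.0). With |QW| = 59.14, the foot of the radical line on QW is 38.72 from Q and the perpendicular offset is √(45.2² − 38.72²) = 23.32. Taking the right-of-QW solution: Z = (24.01, -7.057).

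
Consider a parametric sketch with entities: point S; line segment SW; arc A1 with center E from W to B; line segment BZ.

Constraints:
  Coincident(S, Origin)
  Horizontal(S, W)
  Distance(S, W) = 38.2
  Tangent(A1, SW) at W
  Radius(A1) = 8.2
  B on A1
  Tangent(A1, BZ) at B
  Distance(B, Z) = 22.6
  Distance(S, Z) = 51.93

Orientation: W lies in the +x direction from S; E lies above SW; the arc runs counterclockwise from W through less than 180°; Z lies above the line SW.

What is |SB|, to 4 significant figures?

47.27

Checks: |EB| = 8.200 ✓; ∠(EB, BZ) = 90.00° ✓; |BZ| = 22.60 ✓; |SZ| = 51.93 ✓.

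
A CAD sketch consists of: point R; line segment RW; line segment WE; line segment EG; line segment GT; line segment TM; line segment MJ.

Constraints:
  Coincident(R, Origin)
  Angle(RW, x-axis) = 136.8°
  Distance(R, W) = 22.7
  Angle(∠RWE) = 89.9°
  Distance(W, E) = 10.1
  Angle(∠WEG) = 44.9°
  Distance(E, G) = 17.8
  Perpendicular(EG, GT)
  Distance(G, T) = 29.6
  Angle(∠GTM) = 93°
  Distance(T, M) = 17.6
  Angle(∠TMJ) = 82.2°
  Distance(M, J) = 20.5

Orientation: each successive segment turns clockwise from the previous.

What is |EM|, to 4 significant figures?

30.52

R is at the origin; RW runs at 136.8° with length 22.7, so W = (-16.55, 15.54). ∠RWE = 89.9° gives WE at 46.70° from the x-axis; with |WE| = 10.1, E = (-9.621, 22.89). ∠WEG = 44.9° gives EG at -88.40° from the x-axis; with |EG| = 17.8, G = (-9.124, 5.097). The perpendicularity gives GT at right angles to EG, so GT runs at -178.4°; with |GT| = 29.6, T = (-38.71, 4.270). ∠GTM = 93.0° gives TM at 94.60° from the x-axis; with |TM| = 17.6, M = (-40.12, 21.81). Then |EM| = |M − E| = 30.52.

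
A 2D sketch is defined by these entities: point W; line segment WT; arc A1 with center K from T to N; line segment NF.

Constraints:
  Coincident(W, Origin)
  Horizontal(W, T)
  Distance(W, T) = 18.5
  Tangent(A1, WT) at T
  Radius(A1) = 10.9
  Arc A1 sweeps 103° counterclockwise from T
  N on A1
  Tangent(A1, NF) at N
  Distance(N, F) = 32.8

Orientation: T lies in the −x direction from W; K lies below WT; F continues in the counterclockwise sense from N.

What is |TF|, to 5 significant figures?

45.427

On A1, T sits at bearing 90° from K; a 103° counterclockwise sweep puts N at bearing 193°, so N = K + 10.9·(cos 193°, sin 193°) = (-29.121, -13.352). The tangent condition forces KN to be normal to NF, so NF runs along (−sin 193°, cos 193°); with |NF| = 32.8, F = (-21.742, -45.311). Then |TF| = |F − T| = 45.427.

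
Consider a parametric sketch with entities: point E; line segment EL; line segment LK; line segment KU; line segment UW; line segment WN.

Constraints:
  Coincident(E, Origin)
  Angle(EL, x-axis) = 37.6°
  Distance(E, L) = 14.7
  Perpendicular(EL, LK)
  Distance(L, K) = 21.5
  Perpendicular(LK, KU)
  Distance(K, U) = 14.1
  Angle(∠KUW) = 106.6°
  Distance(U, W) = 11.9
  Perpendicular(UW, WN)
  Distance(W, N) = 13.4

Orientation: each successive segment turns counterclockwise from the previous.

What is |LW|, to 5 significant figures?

20.203

E is at the origin; EL runs at 37.6° with length 14.7, so L = (11.647, 8.9691). EL ⟂ LK, so LK runs at 127.60°; with |LK| = 21.5, K = (-1.4715, 26.003). The perpendicularity gives KU at right angles to LK, so KU runs at -142.40°; with |KU| = 14.1, U = (-12.643, 17.400). ∠KUW = 106.6° gives UW at -69.000° from the x-axis; with |UW| = 11.9, W = (-8.3782, 6.2907). Then |LW| = |W − L| = 20.203.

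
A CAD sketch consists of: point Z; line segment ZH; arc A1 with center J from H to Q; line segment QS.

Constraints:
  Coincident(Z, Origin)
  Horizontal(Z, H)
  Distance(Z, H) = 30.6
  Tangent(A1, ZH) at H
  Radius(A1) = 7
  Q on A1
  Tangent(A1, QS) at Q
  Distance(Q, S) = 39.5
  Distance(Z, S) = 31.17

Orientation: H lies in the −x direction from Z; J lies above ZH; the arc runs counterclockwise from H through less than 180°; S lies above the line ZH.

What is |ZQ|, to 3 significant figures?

25.6

Z is at the origin; ZH is horizontal with |ZH| = 30.6 and H on the −x side, so H = (-30.6, 0.00). The tangent condition forces JH to be normal to ZH, so J = H + (0, 7) = (-30.6, 7.00). Since JQ ⟂ QS (tangency), |JS| = √(7.0² + 39.5²) = 40.1 regardless of where Q sits on A1. So S lies on both circle(Z, 31.17) and circle(J, 40.1); the above-ZH intersection is S = (1.44, 31.1). Q is the foot of the tangent from S: Q = (-25.5, 2.23).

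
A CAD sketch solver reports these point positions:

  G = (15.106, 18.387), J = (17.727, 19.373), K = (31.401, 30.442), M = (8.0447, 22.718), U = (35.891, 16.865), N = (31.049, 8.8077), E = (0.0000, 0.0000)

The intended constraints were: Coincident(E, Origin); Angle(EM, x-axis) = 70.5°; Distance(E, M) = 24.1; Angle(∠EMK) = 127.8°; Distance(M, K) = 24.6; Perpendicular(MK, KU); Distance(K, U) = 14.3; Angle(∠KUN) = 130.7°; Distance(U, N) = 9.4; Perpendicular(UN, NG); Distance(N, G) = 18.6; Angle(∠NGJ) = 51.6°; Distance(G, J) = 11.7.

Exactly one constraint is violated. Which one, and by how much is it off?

Distance(G, J) = 11.7 — off by 8.90.

E = (0.00, 0.00) ✓; EM at 70.50° ✓; |EM| = 24.10 ✓; ∠EMK = 127.8° ✓; |MK| = 24.60 ✓; ∠(MK, KU) = 90.00° ✓; |KU| = 14.30 ✓; ∠KUN = 130.7° ✓; |UN| = 9.400 ✓; ∠(UN, NG) = 90.00° ✓; |NG| = 18.60 ✓; ∠NGJ = 51.62° ✓; |GJ| = 2.800 ✗.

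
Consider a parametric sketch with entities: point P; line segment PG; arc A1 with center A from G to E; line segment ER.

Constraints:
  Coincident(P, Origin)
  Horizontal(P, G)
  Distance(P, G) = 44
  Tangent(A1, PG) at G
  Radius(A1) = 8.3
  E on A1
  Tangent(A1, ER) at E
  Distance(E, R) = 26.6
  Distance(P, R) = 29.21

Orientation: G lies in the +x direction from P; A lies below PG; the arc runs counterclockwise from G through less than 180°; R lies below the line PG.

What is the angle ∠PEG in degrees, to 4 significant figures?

153.2°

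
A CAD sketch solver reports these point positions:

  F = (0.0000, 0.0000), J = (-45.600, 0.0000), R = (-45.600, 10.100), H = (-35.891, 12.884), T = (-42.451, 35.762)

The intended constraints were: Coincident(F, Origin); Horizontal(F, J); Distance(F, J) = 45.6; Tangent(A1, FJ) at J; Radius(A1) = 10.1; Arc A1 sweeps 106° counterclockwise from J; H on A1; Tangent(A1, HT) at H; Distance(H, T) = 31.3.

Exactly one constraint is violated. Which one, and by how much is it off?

Distance(H, T) = 31.3 — off by 7.50.

F = (0.00, 0.00) ✓; F.y = 0.00, J.y = 0.00 ✓; |FJ| = 45.60 ✓; ∠(RJ, JF) = 90.00° ✓; |RJ| = 10.10 ✓; bearing(R→H) − bearing(R→J) = 106.0° ✓; |RH| = 10.10 ✓; ∠(RH, HT) = 90.00° ✓; |HT| = 23.80 ✗.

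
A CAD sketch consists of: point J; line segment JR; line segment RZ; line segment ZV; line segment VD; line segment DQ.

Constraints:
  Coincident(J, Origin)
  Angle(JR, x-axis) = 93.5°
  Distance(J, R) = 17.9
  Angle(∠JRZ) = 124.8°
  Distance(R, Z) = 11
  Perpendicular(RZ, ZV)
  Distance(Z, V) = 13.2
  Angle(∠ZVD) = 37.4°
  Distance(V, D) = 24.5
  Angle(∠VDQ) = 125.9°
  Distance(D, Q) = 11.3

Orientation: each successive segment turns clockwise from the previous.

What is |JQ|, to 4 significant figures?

33.20

J is at the origin; JR runs at 93.5° with length 17.9, so R = (-1.093, 17.87). ∠JRZ = 124.8° gives RZ at 38.30° from the x-axis; with |RZ| = 11.0, Z = (7.540, 24.68). RZ is perpendicular to ZV, so ZV runs at -51.70°; with |ZV| = 13.2, V = (15.72, 14.33). ∠ZVD = 37.4° gives VD at 165.7° from the x-axis; with |VD| = 24.5, D = (-8.020, 20.38). ∠VDQ = 125.9° gives DQ at 111.6° from the x-axis; with |DQ| = 11.3, Q = (-12.18, 30.88). Then |JQ| = |Q − J| = 33.20.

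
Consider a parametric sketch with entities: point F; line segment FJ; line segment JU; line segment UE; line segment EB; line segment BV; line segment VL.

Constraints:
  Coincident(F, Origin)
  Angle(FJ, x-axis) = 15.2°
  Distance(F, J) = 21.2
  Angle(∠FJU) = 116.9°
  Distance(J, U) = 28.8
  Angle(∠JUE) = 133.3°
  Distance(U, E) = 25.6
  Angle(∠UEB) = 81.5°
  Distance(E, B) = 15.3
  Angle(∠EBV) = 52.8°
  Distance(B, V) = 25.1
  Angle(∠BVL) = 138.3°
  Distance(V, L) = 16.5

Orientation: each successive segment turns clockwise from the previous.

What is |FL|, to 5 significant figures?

62.749

F is at the origin; FJ runs at 15.2° with length 21.2, so J = (20.458, 5.5584). ∠FJU = 116.9° gives JU at -47.900° from the x-axis; with |JU| = 28.8, U = (39.767, -15.810). ∠JUE = 133.3° gives UE at -94.600° from the x-axis; with |UE| = 25.6, E = (37.714, -41.328). ∠UEB = 81.5° gives EB at 166.90° from the x-axis; with |EB| = 15.3, B = (22.812, -37.860). ∠EBV = 52.8° gives BV at 39.700° from the x-axis; with |BV| = 25.1, V = (42.124, -21.827). ∠BVL = 138.3° gives VL at -2.0000° from the x-axis; with |VL| = 16.5, L = (58.614, -22.403). Then |FL| = |L − F| = 62.749.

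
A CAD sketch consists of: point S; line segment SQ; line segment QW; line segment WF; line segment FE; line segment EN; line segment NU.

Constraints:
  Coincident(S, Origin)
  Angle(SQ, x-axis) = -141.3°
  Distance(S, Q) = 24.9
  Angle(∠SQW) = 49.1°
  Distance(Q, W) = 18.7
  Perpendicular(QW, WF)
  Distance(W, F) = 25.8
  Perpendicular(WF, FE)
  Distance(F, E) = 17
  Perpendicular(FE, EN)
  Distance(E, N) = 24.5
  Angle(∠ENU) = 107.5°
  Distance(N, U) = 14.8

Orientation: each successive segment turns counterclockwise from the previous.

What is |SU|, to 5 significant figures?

21.977

S is at the origin; SQ runs at -141.3° with length 24.9, so Q = (-19.433, -15.569). ∠SQW = 49.1° gives QW at -10.400° from the x-axis; with |QW| = 18.7, W = (-1.0399, -18.944). The perpendicularity gives WF at right angles to QW, so WF runs at 79.600°; with |WF| = 25.8, F = (3.6175, 6.4319). WF ⟂ FE, so FE runs at 169.60°; with |FE| = 17.0, E = (-13.103, 9.5007). FE ⟂ EN, so EN runs at -100.40°; with |EN| = 24.5, N = (-17.526, -14.597). ∠ENU = 107.5° gives NU at -27.900° from the x-axis; with |NU| = 14.8, U = (-4.4462, -21.522). Then |SU| = |U − S| = 21.977.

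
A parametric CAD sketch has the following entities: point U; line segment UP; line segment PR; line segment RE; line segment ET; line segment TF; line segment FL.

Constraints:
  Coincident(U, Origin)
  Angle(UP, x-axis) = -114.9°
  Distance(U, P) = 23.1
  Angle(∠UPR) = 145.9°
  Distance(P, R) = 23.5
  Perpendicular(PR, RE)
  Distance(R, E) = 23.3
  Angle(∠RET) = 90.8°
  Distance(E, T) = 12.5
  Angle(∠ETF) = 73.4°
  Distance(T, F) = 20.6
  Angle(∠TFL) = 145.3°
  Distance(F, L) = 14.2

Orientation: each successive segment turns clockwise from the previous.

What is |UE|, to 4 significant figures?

43.87

U is at the origin; UP runs at -114.9° with length 23.1, so P = (-9.726, -20.95). ∠UPR = 145.9° gives PR at -149.0° from the x-axis; with |PR| = 23.5, R = (-29.87, -33.06). PR is perpendicular to RE, so RE runs at 121.0°; with |RE| = 23.3, E = (-41.87, -13.08). Then |UE| = |E − U| = 43.87.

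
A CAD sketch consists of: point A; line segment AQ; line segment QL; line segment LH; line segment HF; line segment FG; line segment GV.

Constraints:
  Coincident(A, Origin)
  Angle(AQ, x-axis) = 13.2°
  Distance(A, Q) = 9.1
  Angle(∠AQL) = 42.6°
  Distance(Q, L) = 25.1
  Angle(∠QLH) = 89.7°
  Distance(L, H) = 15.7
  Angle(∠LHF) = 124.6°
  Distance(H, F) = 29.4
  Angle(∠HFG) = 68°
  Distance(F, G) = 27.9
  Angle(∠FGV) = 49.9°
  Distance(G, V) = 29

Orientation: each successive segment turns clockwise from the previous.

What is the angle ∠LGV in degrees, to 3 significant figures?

37.2°

∠HFG = 68.0° gives FG at -21.9° from the x-axis; with |FG| = 27.9, G = (7.65, 9.20). ∠FGV = 49.9° gives GV at -152° from the x-axis; with |GV| = 29.0, V = (-18.0, -4.41). Then cos ∠LGV = GL·GV / (|GL||GV|), giving 37.2°.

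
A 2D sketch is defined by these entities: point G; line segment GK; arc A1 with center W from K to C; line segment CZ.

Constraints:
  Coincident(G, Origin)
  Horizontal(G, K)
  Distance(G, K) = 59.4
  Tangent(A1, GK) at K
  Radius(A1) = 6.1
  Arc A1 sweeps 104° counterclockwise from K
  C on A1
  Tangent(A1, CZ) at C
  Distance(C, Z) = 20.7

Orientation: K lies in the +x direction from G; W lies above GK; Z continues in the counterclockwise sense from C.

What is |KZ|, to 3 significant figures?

27.7

On A1, K sits at bearing -90° from W; a 104° counterclockwise sweep puts C at bearing 14°, so C = W + 6.1·(cos 14°, sin 14°) = (65.3, 7.58). Tangency of A1 to CZ means the radius WC is perpendicular to CZ, so CZ runs along (−sin 14°, cos 14°); with |CZ| = 20.7, Z = (60.3, 27.7). Then |KZ| = |Z − K| = 27.7.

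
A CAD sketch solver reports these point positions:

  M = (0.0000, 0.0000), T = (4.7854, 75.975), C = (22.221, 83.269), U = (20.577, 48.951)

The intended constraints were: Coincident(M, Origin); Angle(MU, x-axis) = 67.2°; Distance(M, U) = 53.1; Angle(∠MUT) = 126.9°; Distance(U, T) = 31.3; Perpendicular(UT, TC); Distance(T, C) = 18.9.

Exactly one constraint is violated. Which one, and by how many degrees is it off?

Perpendicular(UT, TC) — off by 7.60°.

M = (0.00, 0.00) ✓; MU at 67.20° ✓; |MU| = 53.10 ✓; ∠MUT = 126.9° ✓; |UT| = 31.30 ✓; ∠(UT, TC) = 97.60° ✗; |TC| = 18.90 ✓.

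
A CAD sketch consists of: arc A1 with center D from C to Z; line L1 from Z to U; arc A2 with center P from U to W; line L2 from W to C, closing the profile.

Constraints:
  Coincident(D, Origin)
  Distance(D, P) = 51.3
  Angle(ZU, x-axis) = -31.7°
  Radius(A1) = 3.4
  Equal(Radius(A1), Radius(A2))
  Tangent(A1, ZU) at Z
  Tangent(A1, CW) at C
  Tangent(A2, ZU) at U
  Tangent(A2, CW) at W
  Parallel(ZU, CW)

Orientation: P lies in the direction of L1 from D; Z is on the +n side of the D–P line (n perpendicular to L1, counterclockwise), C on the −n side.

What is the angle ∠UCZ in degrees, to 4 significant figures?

82.45°

The slot axis is L1's direction at -31.7°, so u = (cos -31.7°, sin -31.7°) = (0.8508, -0.5255) and n = (−sin -31.7°, cos -31.7°) = (0.5255, 0.8508). D is at the origin and P lies 51.3 along u from D, so P = 51.3·u = (43.65, -26.96). Tangency of A1 to both parallel lines with radius 3.4 puts Z and C at D ± 3.4·n: Z = (1.787, 2.893), C = (-1.787, -2.893). Equal radii place U and W the same way about P: U = P + 3.4·n = (45.43, -24.06), W = P − 3.4·n = (41.86, -29.85). Then cos ∠UCZ = CU·CZ / (|CU||CZ|), giving 82.45°.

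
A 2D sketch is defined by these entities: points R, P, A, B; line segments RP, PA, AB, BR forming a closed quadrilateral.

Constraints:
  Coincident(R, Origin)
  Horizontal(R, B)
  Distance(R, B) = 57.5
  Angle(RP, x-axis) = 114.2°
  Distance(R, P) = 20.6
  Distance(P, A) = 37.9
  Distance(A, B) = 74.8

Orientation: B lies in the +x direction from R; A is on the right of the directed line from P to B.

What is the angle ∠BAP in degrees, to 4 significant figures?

65.74°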